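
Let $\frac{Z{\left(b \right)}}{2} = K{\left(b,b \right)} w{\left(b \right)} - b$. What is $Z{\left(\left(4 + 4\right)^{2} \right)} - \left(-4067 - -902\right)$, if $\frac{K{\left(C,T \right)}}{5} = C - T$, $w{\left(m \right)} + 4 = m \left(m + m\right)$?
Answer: $3037$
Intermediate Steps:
$w{\left(m \right)} = -4 + 2 m^{2}$ ($w{\left(m \right)} = -4 + m \left(m + m\right) = -4 + m 2 m = -4 + 2 m^{2}$)
$K{\left(C,T \right)} = - 5 T + 5 C$ ($K{\left(C,T \right)} = 5 \left(C - T\right) = - 5 T + 5 C$)
$Z{\left(b \right)} = - 2 b$ ($Z{\left(b \right)} = 2 \left(\left(- 5 b + 5 b\right) \left(-4 + 2 b^{2}\right) - b\right) = 2 \left(0 \left(-4 + 2 b^{2}\right) - b\right) = 2 \left(0 - b\right) = 2 \left(- b\right) = - 2 b$)
$Z{\left(\left(4 + 4\right)^{2} \right)} - \left(-4067 - -902\right) = - 2 \left(4 + 4\right)^{2} - \left(-4067 - -902\right) = - 2 \cdot 8^{2} - \left(-4067 + 902\right) = \left(-2\right) 64 - -3165 = -128 + 3165 = 3037$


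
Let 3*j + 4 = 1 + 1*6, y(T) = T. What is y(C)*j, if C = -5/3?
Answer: -5/3 ≈ -1.6667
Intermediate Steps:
C = -5/3 (C = -5*⅓ = -5/3 ≈ -1.6667)
j = 1 (j = -4/3 + (1 + 1*6)/3 = -4/3 + (1 + 6)/3 = -4/3 + (⅓)*7 = -4/3 + 7/3 = 1)
y(C)*j = -5/3*1 = -5/3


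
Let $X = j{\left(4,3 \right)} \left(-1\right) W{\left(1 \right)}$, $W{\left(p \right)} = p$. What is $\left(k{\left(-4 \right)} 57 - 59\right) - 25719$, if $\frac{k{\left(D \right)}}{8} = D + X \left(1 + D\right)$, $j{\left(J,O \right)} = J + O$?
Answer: $-18026$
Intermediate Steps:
$X = -7$ ($X = \left(4 + 3\right) \left(-1\right) 1 = 7 \left(-1\right) 1 = \left(-7\right) 1 = -7$)
$k{\left(D \right)} = -56 - 48 D$ ($k{\left(D \right)} = 8 \left(D - 7 \left(1 + D\right)\right) = 8 \left(D - \left(7 + 7 D\right)\right) = 8 \left(-7 - 6 D\right) = -56 - 48 D$)
$\left(k{\left(-4 \right)} 57 - 59\right) - 25719 = \left(\left(-56 - -192\right) 57 - 59\right) - 25719 = \left(\left(-56 + 192\right) 57 - 59\right) - 25719 = \left(136 \cdot 57 - 59\right) - 25719 = \left(7752 - 59\right) - 25719 = 7693 - 25719 = -18026$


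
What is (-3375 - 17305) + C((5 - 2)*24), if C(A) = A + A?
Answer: -20536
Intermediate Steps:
C(A) = 2*A
(-3375 - 17305) + C((5 - 2)*24) = (-3375 - 17305) + 2*((5 - 2)*24) = -20680 + 2*(3*24) = -20680 + 2*72 = -20680 + 144 = -20536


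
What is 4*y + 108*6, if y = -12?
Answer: 600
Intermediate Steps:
4*y + 108*6 = 4*(-12) + 108*6 = -48 + 648 = 600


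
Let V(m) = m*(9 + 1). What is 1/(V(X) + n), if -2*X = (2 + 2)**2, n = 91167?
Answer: 1/91087 ≈ 1.0979e-5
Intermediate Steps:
X = -8 (X = -(2 + 2)**2/2 = -1/2*4**2 = -1/2*16 = -8)
V(m) = 10*m (V(m) = m*10 = 10*m)
1/(V(X) + n) = 1/(10*(-8) + 91167) = 1/(-80 + 91167) = 1/91087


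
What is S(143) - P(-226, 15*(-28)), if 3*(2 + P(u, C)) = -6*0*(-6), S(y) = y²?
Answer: 20451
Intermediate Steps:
P(u, C) = -2 (P(u, C) = -2 + (-6*0*(-6))/3 = -2 + (0*(-6))/3 = -2 + (⅓)*0 = -2 + 0 = -2)
S(143) - P(-226, 15*(-28)) = 143² - 1*(-2) = 20449 + 2 = 20451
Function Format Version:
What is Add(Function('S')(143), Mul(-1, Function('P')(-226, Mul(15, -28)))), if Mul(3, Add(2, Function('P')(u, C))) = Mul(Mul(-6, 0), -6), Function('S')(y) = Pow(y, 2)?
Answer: 20451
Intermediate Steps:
Function('P')(u, C) = -2 (Function('P')(u, C) = Add(-2, Mul(Rational(1, 3), Mul(Mul(-6, 0), -6))) = Add(-2, Mul(Rational(1, 3), Mul(0, -6))) = Add(-2, Mul(Rational(1, 3), 0)) = Add(-2, 0) = -2)
Add(Function('S')(143), Mul(-1, Function('P')(-226, Mul(15, -28)))) = Add(Pow(143, 2), Mul(-1, -2)) = Add(20449, 2) = 20451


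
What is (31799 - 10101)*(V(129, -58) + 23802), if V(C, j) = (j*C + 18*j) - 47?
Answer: 330438842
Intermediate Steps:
V(C, j) = -47 + 18*j + C*j (V(C, j) = (C*j + 18*j) - 47 = (18*j + C*j) - 47 = -47 + 18*j + C*j)
(31799 - 10101)*(V(129, -58) + 23802) = (31799 - 10101)*((-47 + 18*(-58) + 129*(-58)) + 23802) = 21698*((-47 - 1044 - 7482) + 23802) = 21698*(-8573 + 23802) = 21698*15229 = 330438842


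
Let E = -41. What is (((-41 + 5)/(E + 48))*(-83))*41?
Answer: 122508/7 ≈ 17501.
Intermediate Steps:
(((-41 + 5)/(E + 48))*(-83))*41 = (((-41 + 5)/(-41 + 48))*(-83))*41 = (-36/7*(-83))*41 = (-36*1/7*(-83))*41 = -36/7*(-83)*41 = (2988/7)*41 = 122508/7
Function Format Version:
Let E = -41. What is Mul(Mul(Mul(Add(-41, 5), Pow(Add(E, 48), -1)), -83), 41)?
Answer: Rational(122508, 7) ≈ 17501.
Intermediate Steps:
Mul(Mul(Mul(Add(-41, 5), Pow(Add(E, 48), -1)), -83), 41) = Mul(Mul(Mul(Add(-41, 5), Pow(Add(-41, 48), -1)), -83), 41) = Mul(Mul(Mul(-36, Pow(7, -1)), -83), 41) = Mul(Mul(Mul(-36, Rational(1, 7)), -83), 41) = Mul(Mul(Rational(-36, 7), -83), 41) = Mul(Rational(2988, 7), 41) = Rational(122508, 7)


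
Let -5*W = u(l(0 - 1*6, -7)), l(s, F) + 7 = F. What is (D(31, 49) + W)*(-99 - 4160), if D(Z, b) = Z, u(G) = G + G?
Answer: -779397/5 ≈ -1.5588e+5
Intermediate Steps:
l(s, F) = -7 + F
u(G) = 2*G
W = 28/5 (W = -2*(-7 - 7)/5 = -2*(-14)/5 = -1/5*(-28) = 28/5 ≈ 5.6000)
(D(31, 49) + W)*(-99 - 4160) = (31 + 28/5)*(-99 - 4160) = (183/5)*(-4259) = -779397/5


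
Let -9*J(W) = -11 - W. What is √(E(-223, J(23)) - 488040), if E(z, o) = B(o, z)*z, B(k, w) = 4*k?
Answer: 4*I*√276418/3 ≈ 701.01*I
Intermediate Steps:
J(W) = 11/9 + W/9 (J(W) = -(-11 - W)/9 = 11/9 + W/9)
E(z, o) = 4*o*z (E(z, o) = (4*o)*z = 4*o*z)
√(E(-223, J(23)) - 488040) = √(4*(11/9 + (⅑)*23)*(-223) - 488040) = √(4*(11/9 + 23/9)*(-223) - 488040) = √(4*(34/9)*(-223) - 488040) = √(-30328/9 - 488040) = √(-4422688/9) = 4*I*√276418/3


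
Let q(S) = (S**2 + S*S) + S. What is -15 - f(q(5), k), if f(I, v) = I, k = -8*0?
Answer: -70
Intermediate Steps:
k = 0 (k = -1*0 = 0)
q(S) = S + 2*S**2 (q(S) = (S**2 + S**2) + S = 2*S**2 + S = S + 2*S**2)
-15 - f(q(5), k) = -15 - 5*(1 + 2*5) = -15 - 5*(1 + 10) = -15 - 5*11 = -15 - 1*55 = -15 - 55 = -70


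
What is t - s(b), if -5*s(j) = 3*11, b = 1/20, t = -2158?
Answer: -10757/5 ≈ -2151.4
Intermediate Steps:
b = 1/20 ≈ 0.050000
s(j) = -33/5 (s(j) = -3*11/5 = -⅕*33 = -33/5)
t - s(b) = -2158 - 1*(-33/5) = -2158 + 33/5 = -10757/5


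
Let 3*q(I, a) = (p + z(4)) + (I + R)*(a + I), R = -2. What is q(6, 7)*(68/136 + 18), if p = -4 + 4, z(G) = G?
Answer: 1036/3 ≈ 345.33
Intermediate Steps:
p = 0
q(I, a) = 4/3 + (-2 + I)*(I + a)/3 (q(I, a) = ((0 + 4) + (I - 2)*(a + I))/3 = (4 + (-2 + I)*(I + a))/3 = 4/3 + (-2 + I)*(I + a)/3)
q(6, 7)*(68/136 + 18) = (4/3 - ⅔*6 - ⅔*7 + (⅓)*6² + (⅓)*6*7)*(68/136 + 18) = (4/3 - 4 - 14/3 + (⅓)*36 + 14)*(68*(1/136) + 18) = (4/3 - 4 - 14/3 + 12 + 14)*(½ + 18) = (56/3)*(37/2) = 1036/3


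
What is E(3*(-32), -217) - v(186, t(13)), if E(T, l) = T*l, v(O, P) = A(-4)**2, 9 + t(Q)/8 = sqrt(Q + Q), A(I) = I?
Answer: 20816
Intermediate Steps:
t(Q) = -72 + 8*sqrt(2)*sqrt(Q) (t(Q) = -72 + 8*sqrt(Q + Q) = -72 + 8*sqrt(2*Q) = -72 + 8*(sqrt(2)*sqrt(Q)) = -72 + 8*sqrt(2)*sqrt(Q))
v(O, P) = 16 (v(O, P) = (-4)**2 = 16)
E(3*(-32), -217) - v(186, t(13)) = (3*(-32))*(-217) - 1*16 = -96*(-217) - 16 = 20832 - 16 = 20816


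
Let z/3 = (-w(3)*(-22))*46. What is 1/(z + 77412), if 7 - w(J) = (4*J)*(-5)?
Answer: 1/280824 ≈ 3.5609e-6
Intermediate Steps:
w(J) = 7 + 20*J (w(J) = 7 - 4*J*(-5) = 7 - (-20)*J = 7 + 20*J)
z = 203412 (z = 3*((-(7 + 20*3)*(-22))*46) = 3*((-(7 + 60)*(-22))*46) = 3*((-1*67*(-22))*46) = 3*(-67*(-22)*46) = 3*(1474*46) = 3*67804 = 203412)
1/(z + 77412) = 1/(203412 + 77412) = 1/280824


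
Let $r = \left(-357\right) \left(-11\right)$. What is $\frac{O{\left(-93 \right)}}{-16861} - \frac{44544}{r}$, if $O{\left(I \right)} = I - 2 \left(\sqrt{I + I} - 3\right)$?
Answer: $- \frac{250238245}{22071049} + \frac{2 i \sqrt{186}}{16861} \approx -11.338 + 0.0016177 i$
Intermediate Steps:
$r = 3927$
$O{\left(I \right)} = 6 + I - 2 \sqrt{2} \sqrt{I}$ ($O{\left(I \right)} = I - 2 \left(\sqrt{2 I} - 3\right) = I - 2 \left(\sqrt{2} \sqrt{I} - 3\right) = I - 2 \left(-3 + \sqrt{2} \sqrt{I}\right) = I - \left(-6 + 2 \sqrt{2} \sqrt{I}\right) = 6 + I - 2 \sqrt{2} \sqrt{I}$)
$\frac{O{\left(-93 \right)}}{-16861} - \frac{44544}{r} = \frac{6 - 93 - 2 \sqrt{2} \sqrt{-93}}{-16861} - \frac{44544}{3927} = \left(6 - 93 - 2 \sqrt{2} i \sqrt{93}\right) \left(- \frac{1}{16861}\right) - \frac{14848}{1309} = \left(6 - 93 - 2 i \sqrt{186}\right) \left(- \frac{1}{16861}\right) - \frac{14848}{1309} = \left(-87 - 2 i \sqrt{186}\right) \left(- \frac{1}{16861}\right) - \frac{14848}{1309} = \left(\frac{87}{16861} + \frac{2 i \sqrt{186}}{16861}\right) - \frac{14848}{1309} = - \frac{250238245}{22071049} + \frac{2 i \sqrt{186}}{16861}$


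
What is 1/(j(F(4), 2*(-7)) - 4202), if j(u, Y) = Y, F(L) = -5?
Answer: -1/4216 ≈ -0.00023719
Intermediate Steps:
1/(j(F(4), 2*(-7)) - 4202) = 1/(2*(-7) - 4202) = 1/(-14 - 4202) = 1/(-4216) = -1/4216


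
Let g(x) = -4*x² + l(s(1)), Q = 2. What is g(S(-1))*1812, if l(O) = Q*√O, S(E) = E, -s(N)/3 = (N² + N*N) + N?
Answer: -7248 + 10872*I ≈ -7248.0 + 10872.0*I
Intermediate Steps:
s(N) = -6*N² - 3*N (s(N) = -3*((N² + N*N) + N) = -3*((N² + N²) + N) = -3*(2*N² + N) = -3*(N + 2*N²) = -6*N² - 3*N)
l(O) = 2*√O
g(x) = -4*x² + 6*I (g(x) = -4*x² + 2*√(-3*1*(1 + 2*1)) = -4*x² + 2*√(-3*1*(1 + 2)) = -4*x² + 2*√(-3*1*3) = -4*x² + 2*√(-9) = -4*x² + 2*(3*I) = -4*x² + 6*I)
g(S(-1))*1812 = (-4*(-1)² + 6*I)*1812 = (-4*1 + 6*I)*1812 = (-4 + 6*I)*1812 = -7248 + 10872*I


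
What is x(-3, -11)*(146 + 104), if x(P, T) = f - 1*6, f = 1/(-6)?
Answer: -4625/3 ≈ -1541.7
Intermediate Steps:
f = -⅙ ≈ -0.16667
x(P, T) = -37/6 (x(P, T) = -⅙ - 1*6 = -⅙ - 6 = -37/6)
x(-3, -11)*(146 + 104) = -37*(146 + 104)/6 = -37/6*250 = -4625/3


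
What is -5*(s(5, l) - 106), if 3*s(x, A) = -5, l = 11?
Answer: 1615/3 ≈ 538.33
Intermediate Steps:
s(x, A) = -5/3 (s(x, A) = (⅓)*(-5) = -5/3)
-5*(s(5, l) - 106) = -5*(-5/3 - 106) = -5*(-323/3) = 1615/3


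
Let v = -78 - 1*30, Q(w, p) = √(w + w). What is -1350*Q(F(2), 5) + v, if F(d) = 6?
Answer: -108 - 2700*√3 ≈ -4784.5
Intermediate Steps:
Q(w, p) = √2*√w (Q(w, p) = √(2*w) = √2*√w)
v = -108 (v = -78 - 30 = -108)
-1350*Q(F(2), 5) + v = -1350*√2*√6 - 108 = -1350*2*√3 - 108 = -2700*√3 - 108 = -108 - 2700*√3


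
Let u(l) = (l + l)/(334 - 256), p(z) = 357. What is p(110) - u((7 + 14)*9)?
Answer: 4578/13 ≈ 352.15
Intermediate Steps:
u(l) = l/39 (u(l) = (2*l)/78 = (2*l)*(1/78) = l/39)
p(110) - u((7 + 14)*9) = 357 - (7 + 14)*9/39 = 357 - 21*9/39 = 357 - 189/39 = 357 - 1*63/13 = 357 - 63/13 = 4578/13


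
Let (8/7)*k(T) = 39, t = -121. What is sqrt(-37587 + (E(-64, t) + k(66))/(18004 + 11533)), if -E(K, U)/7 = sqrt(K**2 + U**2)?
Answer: sqrt(-524675033914446 - 3308144*sqrt(18737))/118148 ≈ 193.87*I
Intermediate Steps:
k(T) = 273/8 (k(T) = (7/8)*39 = 273/8)
E(K, U) = -7*sqrt(K**2 + U**2)
sqrt(-37587 + (E(-64, t) + k(66))/(18004 + 11533)) = sqrt(-37587 + (-7*sqrt((-64)**2 + (-121)**2) + 273/8)/(18004 + 11533)) = sqrt(-37587 + (-7*sqrt(4096 + 14641) + 273/8)/29537) = sqrt(-37587 + (-7*sqrt(18737) + 273/8)*(1/29537)) = sqrt(-37587 + (273/8 - 7*sqrt(18737))*(1/29537)) = sqrt(-37587 + (273/236296 - 7*sqrt(18737)/29537)) = sqrt(-8881657479/236296 - 7*sqrt(18737)/29537)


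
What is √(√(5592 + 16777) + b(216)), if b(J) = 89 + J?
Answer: √(305 + √22369) ≈ 21.320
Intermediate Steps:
√(√(5592 + 16777) + b(216)) = √(√(5592 + 16777) + (89 + 216)) = √(√22369 + 305) = √(305 + √22369)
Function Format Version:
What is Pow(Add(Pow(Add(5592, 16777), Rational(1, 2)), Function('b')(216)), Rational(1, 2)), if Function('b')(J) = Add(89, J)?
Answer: Pow(Add(305, Pow(22369, Rational(1, 2))), Rational(1, 2)) ≈ 21.320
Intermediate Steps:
Pow(Add(Pow(Add(5592, 16777), Rational(1, 2)), Function('b')(216)), Rational(1, 2)) = Pow(Add(Pow(Add(5592, 16777), Rational(1, 2)), Add(89, 216)), Rational(1, 2)) = Pow(Add(Pow(22369, Rational(1, 2)), 305), Rational(1, 2)) = Pow(Add(305, Pow(22369, Rational(1, 2))), Rational(1, 2))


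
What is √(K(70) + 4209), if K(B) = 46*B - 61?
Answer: 2*√1842 ≈ 85.837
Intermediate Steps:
K(B) = -61 + 46*B
√(K(70) + 4209) = √((-61 + 46*70) + 4209) = √((-61 + 3220) + 4209) = √(3159 + 4209) = √7368 = 2*√1842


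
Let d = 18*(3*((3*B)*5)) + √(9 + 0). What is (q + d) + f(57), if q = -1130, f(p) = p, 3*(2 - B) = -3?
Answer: 1360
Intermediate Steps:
B = 3 (B = 2 - ⅓*(-3) = 2 + 1 = 3)
d = 2433 (d = 18*(3*((3*3)*5)) + √(9 + 0) = 18*(3*(9*5)) + √9 = 18*(3*45) + 3 = 18*135 + 3 = 2430 + 3 = 2433)
(q + d) + f(57) = (-1130 + 2433) + 57 = 1303 + 57 = 1360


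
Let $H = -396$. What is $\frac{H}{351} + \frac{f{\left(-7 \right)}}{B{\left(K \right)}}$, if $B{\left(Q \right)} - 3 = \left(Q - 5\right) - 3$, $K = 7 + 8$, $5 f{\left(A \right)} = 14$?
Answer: $- \frac{827}{975} \approx -0.84821$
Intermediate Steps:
$f{\left(A \right)} = \frac{14}{5}$ ($f{\left(A \right)} = \frac{1}{5} \cdot 14 = \frac{14}{5}$)
$K = 15$
$B{\left(Q \right)} = -5 + Q$ ($B{\left(Q \right)} = 3 + \left(\left(Q - 5\right) - 3\right) = 3 + \left(\left(-5 + Q\right) - 3\right) = 3 + \left(-8 + Q\right) = -5 + Q$)
$\frac{H}{351} + \frac{f{\left(-7 \right)}}{B{\left(K \right)}} = - \frac{396}{351} + \frac{14}{5 \left(-5 + 15\right)} = \left(-396\right) \frac{1}{351} + \frac{14}{5 \cdot 10} = - \frac{44}{39} + \frac{14}{5} \cdot \frac{1}{10} = - \frac{44}{39} + \frac{7}{25} = - \frac{827}{975}$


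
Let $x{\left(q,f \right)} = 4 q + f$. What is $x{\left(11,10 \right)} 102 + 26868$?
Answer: $32376$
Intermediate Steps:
$x{\left(q,f \right)} = f + 4 q$
$x{\left(11,10 \right)} 102 + 26868 = \left(10 + 4 \cdot 11\right) 102 + 26868 = \left(10 + 44\right) 102 + 26868 = 54 \cdot 102 + 26868 = 5508 + 26868 = 32376$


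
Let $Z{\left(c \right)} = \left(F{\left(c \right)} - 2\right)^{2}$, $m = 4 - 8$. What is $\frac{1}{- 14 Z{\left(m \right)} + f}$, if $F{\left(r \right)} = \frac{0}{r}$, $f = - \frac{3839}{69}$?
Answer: $- \frac{69}{7703} \approx -0.0089575$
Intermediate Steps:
$f = - \frac{3839}{69}$ ($f = \left(-3839\right) \frac{1}{69} = - \frac{3839}{69} \approx -55.638$)
$F{\left(r \right)} = 0$
$m = -4$ ($m = 4 - 8 = -4$)
$Z{\left(c \right)} = 4$ ($Z{\left(c \right)} = \left(0 - 2\right)^{2} = \left(-2\right)^{2} = 4$)
$\frac{1}{- 14 Z{\left(m \right)} + f} = \frac{1}{\left(-14\right) 4 - \frac{3839}{69}} = \frac{1}{-56 - \frac{3839}{69}} = \frac{1}{- \frac{7703}{69}} = - \frac{69}{7703}$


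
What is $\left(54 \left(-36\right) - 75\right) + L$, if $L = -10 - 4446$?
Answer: $-6475$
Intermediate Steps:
$L = -4456$ ($L = -10 - 4446 = -4456$)
$\left(54 \left(-36\right) - 75\right) + L = \left(54 \left(-36\right) - 75\right) - 4456 = \left(-1944 - 75\right) - 4456 = -2019 - 4456 = -6475$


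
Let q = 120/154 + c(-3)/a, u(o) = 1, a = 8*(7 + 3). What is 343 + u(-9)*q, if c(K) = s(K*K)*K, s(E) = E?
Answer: 2115601/6160 ≈ 343.44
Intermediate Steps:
a = 80 (a = 8*10 = 80)
c(K) = K**3 (c(K) = (K*K)*K = K**2*K = K**3)
q = 2721/6160 (q = 120/154 + (-3)**3/80 = 120*(1/154) - 27*1/80 = 60/77 - 27/80 = 2721/6160 ≈ 0.44172)
343 + u(-9)*q = 343 + 1*(2721/6160) = 343 + 2721/6160 = 2115601/6160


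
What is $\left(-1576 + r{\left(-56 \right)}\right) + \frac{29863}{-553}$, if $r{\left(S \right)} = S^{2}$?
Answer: $\frac{832817}{553} \approx 1506.0$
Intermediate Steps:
$\left(-1576 + r{\left(-56 \right)}\right) + \frac{29863}{-553} = \left(-1576 + \left(-56\right)^{2}\right) + \frac{29863}{-553} = \left(-1576 + 3136\right) + 29863 \left(- \frac{1}{553}\right) = 1560 - \frac{29863}{553} = \frac{832817}{553}$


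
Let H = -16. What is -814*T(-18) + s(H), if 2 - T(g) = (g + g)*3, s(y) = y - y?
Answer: -89540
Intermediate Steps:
s(y) = 0
T(g) = 2 - 6*g (T(g) = 2 - (g + g)*3 = 2 - 2*g*3 = 2 - 6*g)
-814*T(-18) + s(H) = -814*(2 - 6*(-18)) + 0 = -814*(2 + 108) + 0 = -814*110 + 0 = -89540 + 0 = -89540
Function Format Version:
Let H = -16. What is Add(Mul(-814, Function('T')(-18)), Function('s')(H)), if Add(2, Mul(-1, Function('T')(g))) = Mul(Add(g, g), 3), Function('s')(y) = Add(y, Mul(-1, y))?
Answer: -89540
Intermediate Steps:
Function('s')(y) = 0
Function('T')(g) = Add(2, Mul(-6, g)) (Function('T')(g) = Add(2, Mul(-1, Mul(Add(g, g), 3))) = Add(2, Mul(-1, Mul(Mul(2, g), 3))) = Add(2, Mul(-1, Mul(6, g))) = Add(2, Mul(-6, g)))
Add(Mul(-814, Function('T')(-18)), Function('s')(H)) = Add(Mul(-814, Add(2, Mul(-6, -18))), 0) = Add(Mul(-814, Add(2, 108)), 0) = Add(Mul(-814, 110), 0) = Add(-89540, 0) = -89540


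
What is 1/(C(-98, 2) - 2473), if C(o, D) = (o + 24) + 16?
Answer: -1/2531 ≈ -0.00039510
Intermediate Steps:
C(o, D) = 40 + o (C(o, D) = (24 + o) + 16 = 40 + o)
1/(C(-98, 2) - 2473) = 1/((40 - 98) - 2473) = 1/(-58 - 2473) = 1/(-2531) = -1/2531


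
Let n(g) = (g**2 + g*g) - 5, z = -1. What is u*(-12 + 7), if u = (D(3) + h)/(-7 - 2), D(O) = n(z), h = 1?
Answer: -10/9 ≈ -1.1111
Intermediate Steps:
n(g) = -5 + 2*g**2 (n(g) = (g**2 + g**2) - 5 = 2*g**2 - 5 = -5 + 2*g**2)
D(O) = -3 (D(O) = -5 + 2*(-1)**2 = -5 + 2*1 = -5 + 2 = -3)
u = 2/9 (u = (-3 + 1)/(-7 - 2) = -2/(-9) = -2*(-1/9) = 2/9 ≈ 0.22222)
u*(-12 + 7) = 2*(-12 + 7)/9 = (2/9)*(-5) = -10/9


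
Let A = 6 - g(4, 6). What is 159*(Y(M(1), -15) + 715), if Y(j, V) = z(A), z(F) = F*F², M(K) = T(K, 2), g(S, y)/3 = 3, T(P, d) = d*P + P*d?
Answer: 109392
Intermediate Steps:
T(P, d) = 2*P*d (T(P, d) = P*d + P*d = 2*P*d)
g(S, y) = 9 (g(S, y) = 3*3 = 9)
M(K) = 4*K (M(K) = 2*K*2 = 4*K)
A = -3 (A = 6 - 1*9 = 6 - 9 = -3)
z(F) = F³
Y(j, V) = -27 (Y(j, V) = (-3)³ = -27)
159*(Y(M(1), -15) + 715) = 159*(-27 + 715) = 159*688 = 109392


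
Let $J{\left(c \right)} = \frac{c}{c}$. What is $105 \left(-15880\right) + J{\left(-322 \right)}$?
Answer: $-1667399$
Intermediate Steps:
$J{\left(c \right)} = 1$
$105 \left(-15880\right) + J{\left(-322 \right)} = 105 \left(-15880\right) + 1 = -1667400 + 1 = -1667399$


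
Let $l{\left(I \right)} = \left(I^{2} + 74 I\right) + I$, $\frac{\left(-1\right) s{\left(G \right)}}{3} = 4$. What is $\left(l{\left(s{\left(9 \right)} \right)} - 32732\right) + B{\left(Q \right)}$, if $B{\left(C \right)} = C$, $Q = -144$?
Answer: $-33632$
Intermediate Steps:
$s{\left(G \right)} = -12$ ($s{\left(G \right)} = \left(-3\right) 4 = -12$)
$l{\left(I \right)} = I^{2} + 75 I$
$\left(l{\left(s{\left(9 \right)} \right)} - 32732\right) + B{\left(Q \right)} = \left(- 12 \left(75 - 12\right) - 32732\right) - 144 = \left(\left(-12\right) 63 - 32732\right) - 144 = \left(-756 - 32732\right) - 144 = -33488 - 144 = -33632$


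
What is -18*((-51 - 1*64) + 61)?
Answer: 972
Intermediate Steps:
-18*((-51 - 1*64) + 61) = -18*((-51 - 64) + 61) = -18*(-115 + 61) = -18*(-54) = 972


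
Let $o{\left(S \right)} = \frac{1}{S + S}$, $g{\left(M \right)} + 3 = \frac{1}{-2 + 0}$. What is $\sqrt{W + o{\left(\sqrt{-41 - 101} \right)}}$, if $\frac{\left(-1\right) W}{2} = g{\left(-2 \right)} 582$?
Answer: $\frac{\sqrt{82148136 - 71 i \sqrt{142}}}{142} \approx 63.828 - 0.00032869 i$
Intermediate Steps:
$g{\left(M \right)} = - \frac{7}{2}$ ($g{\left(M \right)} = -3 + \frac{1}{-2 + 0} = -3 + \frac{1}{-2} = -3 - \frac{1}{2} = - \frac{7}{2}$)
$W = 4074$ ($W = - 2 \left(\left(- \frac{7}{2}\right) 582\right) = \left(-2\right) \left(-2037\right) = 4074$)
$o{\left(S \right)} = \frac{1}{2 S}$
$\sqrt{W + o{\left(\sqrt{-41 - 101} \right)}} = \sqrt{4074 + \frac{1}{2 \sqrt{-41 - 101}}} = \sqrt{4074 + \frac{1}{2 \sqrt{-142}}} = \sqrt{4074 + \frac{1}{2 i \sqrt{142}}} = \sqrt{4074 + \frac{\left(- \frac{1}{142}\right) i \sqrt{142}}{2}} = \sqrt{4074 - \frac{i \sqrt{142}}{284}}$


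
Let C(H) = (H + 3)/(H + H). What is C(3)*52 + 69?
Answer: 121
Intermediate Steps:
C(H) = (3 + H)/(2*H) (C(H) = (3 + H)/((2*H)) = (3 + H)*(1/(2*H)) = (3 + H)/(2*H))
C(3)*52 + 69 = ((½)*(3 + 3)/3)*52 + 69 = ((½)*(⅓)*6)*52 + 69 = 1*52 + 69 = 52 + 69 = 121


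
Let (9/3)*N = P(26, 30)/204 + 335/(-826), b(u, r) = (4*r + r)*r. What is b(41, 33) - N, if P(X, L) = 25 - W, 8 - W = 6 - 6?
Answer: 80957857/14868 ≈ 5445.1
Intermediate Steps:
W = 8 (W = 8 - (6 - 6) = 8 - 1*0 = 8 + 0 = 8)
P(X, L) = 17 (P(X, L) = 25 - 1*8 = 25 - 8 = 17)
b(u, r) = 5*r**2 (b(u, r) = (5*r)*r = 5*r**2)
N = -1597/14868 (N = (17/204 + 335/(-826))/3 = (17*(1/204) + 335*(-1/826))/3 = (1/12 - 335/826)/3 = (1/3)*(-1597/4956) = -1597/14868 ≈ -0.10741)
b(41, 33) - N = 5*33**2 - 1*(-1597/14868) = 5*1089 + 1597/14868 = 5445 + 1597/14868 = 80957857/14868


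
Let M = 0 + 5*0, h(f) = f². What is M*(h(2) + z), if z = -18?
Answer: 0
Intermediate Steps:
M = 0 (M = 0 + 0 = 0)
M*(h(2) + z) = 0*(2² - 18) = 0*(4 - 18) = 0*(-14) = 0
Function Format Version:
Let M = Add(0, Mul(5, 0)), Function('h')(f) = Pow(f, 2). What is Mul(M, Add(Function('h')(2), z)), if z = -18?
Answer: 0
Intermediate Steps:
M = 0 (M = Add(0, 0) = 0)
Mul(M, Add(Function('h')(2), z)) = Mul(0, Add(Pow(2, 2), -18)) = Mul(0, Add(4, -18)) = Mul(0, -14) = 0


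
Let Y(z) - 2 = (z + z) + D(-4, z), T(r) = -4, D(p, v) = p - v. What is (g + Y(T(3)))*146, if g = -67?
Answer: -10658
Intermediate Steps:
Y(z) = -2 + z (Y(z) = 2 + ((z + z) + (-4 - z)) = 2 + (2*z + (-4 - z)) = 2 + (-4 + z) = -2 + z)
(g + Y(T(3)))*146 = (-67 + (-2 - 4))*146 = (-67 - 6)*146 = -73*146 = -10658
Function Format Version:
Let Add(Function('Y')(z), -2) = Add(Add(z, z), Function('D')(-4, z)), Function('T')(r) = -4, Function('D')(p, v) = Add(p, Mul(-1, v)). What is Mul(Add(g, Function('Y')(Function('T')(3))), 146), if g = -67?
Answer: -10658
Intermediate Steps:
Function('Y')(z) = Add(-2, z) (Function('Y')(z) = Add(2, Add(Add(z, z), Add(-4, Mul(-1, z)))) = Add(2, Add(Mul(2, z), Add(-4, Mul(-1, z)))) = Add(2, Add(-4, z)) = Add(-2, z))
Mul(Add(g, Function('Y')(Function('T')(3))), 146) = Mul(Add(-67, Add(-2, -4)), 146) = Mul(Add(-67, -6), 146) = Mul(-73, 146) = -10658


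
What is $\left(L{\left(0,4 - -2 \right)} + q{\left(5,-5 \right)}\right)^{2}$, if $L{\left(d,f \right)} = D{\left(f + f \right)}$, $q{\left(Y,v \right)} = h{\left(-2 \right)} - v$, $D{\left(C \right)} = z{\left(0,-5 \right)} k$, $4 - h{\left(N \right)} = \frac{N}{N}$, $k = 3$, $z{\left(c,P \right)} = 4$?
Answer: $400$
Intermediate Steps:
$h{\left(N \right)} = 3$ ($h{\left(N \right)} = 4 - \frac{N}{N} = 4 - 1 = 3$)
$D{\left(C \right)} = 12$ ($D{\left(C \right)} = 4 \cdot 3 = 12$)
$q{\left(Y,v \right)} = 3 - v$
$L{\left(d,f \right)} = 12$
$\left(L{\left(0,4 - -2 \right)} + q{\left(5,-5 \right)}\right)^{2} = \left(12 + \left(3 - -5\right)\right)^{2} = \left(12 + \left(3 + 5\right)\right)^{2} = \left(12 + 8\right)^{2} = 20^{2} = 400$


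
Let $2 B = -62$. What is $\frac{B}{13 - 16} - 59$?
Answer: $- \frac{146}{3} \approx -48.667$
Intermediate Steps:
$B = -31$ ($B = \frac{1}{2} \left(-62\right) = -31$)
$\frac{B}{13 - 16} - 59 = - \frac{31}{13 - 16} - 59 = - \frac{31}{-3} - 59 = \left(-31\right) \left(- \frac{1}{3}\right) - 59 = \frac{31}{3} - 59 = - \frac{146}{3}$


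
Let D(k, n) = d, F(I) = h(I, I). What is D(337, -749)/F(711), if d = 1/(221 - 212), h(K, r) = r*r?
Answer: 1/4549689 ≈ 2.1980e-7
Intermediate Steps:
h(K, r) = r**2
F(I) = I**2
d = 1/9 ≈ 0.11111
D(k, n) = 1/9
D(337, -749)/F(711) = 1/(9*(711**2)) = (1/9)/505521 = (1/9)*(1/505521) = 1/4549689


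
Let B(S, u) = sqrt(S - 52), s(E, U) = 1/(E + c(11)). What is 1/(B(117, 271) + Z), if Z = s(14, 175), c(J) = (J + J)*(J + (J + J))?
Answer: -740/35593999 + 547600*sqrt(65)/35593999 ≈ 0.12401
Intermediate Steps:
c(J) = 6*J**2 (c(J) = (2*J)*(J + 2*J) = (2*J)*(3*J) = 6*J**2)
s(E, U) = 1/(726 + E) (s(E, U) = 1/(E + 6*11**2) = 1/(E + 6*121) = 1/(E + 726) = 1/(726 + E))
Z = 1/740 (Z = 1/(726 + 14) = 1/740 ≈ 0.0013514)
B(S, u) = sqrt(-52 + S)
1/(B(117, 271) + Z) = 1/(sqrt(-52 + 117) + 1/740) = 1/(sqrt(65) + 1/740) = 1/(1/740 + sqrt(65))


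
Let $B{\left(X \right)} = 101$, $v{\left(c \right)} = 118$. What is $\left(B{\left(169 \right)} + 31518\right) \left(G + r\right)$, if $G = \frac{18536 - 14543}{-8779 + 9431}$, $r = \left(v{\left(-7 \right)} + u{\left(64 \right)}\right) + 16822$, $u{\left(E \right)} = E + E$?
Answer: $\frac{351993110651}{652} \approx 5.3987 \cdot 10^{8}$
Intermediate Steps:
$u{\left(E \right)} = 2 E$
$r = 17068$ ($r = \left(118 + 2 \cdot 64\right) + 16822 = \left(118 + 128\right) + 16822 = 246 + 16822 = 17068$)
$G = \frac{3993}{652} \approx 6.1242$
$\left(B{\left(169 \right)} + 31518\right) \left(G + r\right) = \left(101 + 31518\right) \left(\frac{3993}{652} + 17068\right) = 31619 \cdot \frac{11132329}{652} = \frac{351993110651}{652}$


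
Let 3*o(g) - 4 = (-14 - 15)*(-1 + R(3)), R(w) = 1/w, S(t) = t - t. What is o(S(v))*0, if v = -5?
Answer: 0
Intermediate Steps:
S(t) = 0
o(g) = 70/9 (o(g) = 4/3 + ((-14 - 15)*(-1 + 1/3))/3 = 4/3 + (-29*(-1 + ⅓))/3 = 4/3 + (-29*(-⅔))/3 = 4/3 + (⅓)*(58/3) = 4/3 + 58/9 = 70/9)
o(S(v))*0 = (70/9)*0 = 0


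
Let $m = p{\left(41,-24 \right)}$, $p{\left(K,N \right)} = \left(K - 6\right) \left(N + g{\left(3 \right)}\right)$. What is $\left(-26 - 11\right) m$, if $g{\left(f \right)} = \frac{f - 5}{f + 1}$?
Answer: $\frac{63455}{2} \approx 31728.0$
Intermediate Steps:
$g{\left(f \right)} = \frac{-5 + f}{1 + f}$
$p{\left(K,N \right)} = \left(-6 + K\right) \left(- \frac{1}{2} + N\right)$ ($p{\left(K,N \right)} = \left(K - 6\right) \left(N + \frac{-5 + 3}{1 + 3}\right) = \left(-6 + K\right) \left(N + \frac{1}{4} \left(-2\right)\right) = \left(-6 + K\right) \left(N - \frac{1}{2}\right) = \left(-6 + K\right) \left(- \frac{1}{2} + N\right)$)
$m = - \frac{1715}{2}$ ($m = 3 - -144 - \frac{41}{2} + 41 \left(-24\right) = 3 + 144 - \frac{41}{2} - 984 = - \frac{1715}{2} \approx -857.5$)
$\left(-26 - 11\right) m = \left(-26 - 11\right) \left(- \frac{1715}{2}\right) = \left(-37\right) \left(- \frac{1715}{2}\right) = \frac{63455}{2}$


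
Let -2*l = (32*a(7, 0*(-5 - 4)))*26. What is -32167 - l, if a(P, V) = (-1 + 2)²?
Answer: -31751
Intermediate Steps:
a(P, V) = 1 (a(P, V) = 1² = 1)
l = -416 (l = -32*1*26/2 = -16*26 = -½*832 = -416)
-32167 - l = -32167 - 1*(-416) = -32167 + 416 = -31751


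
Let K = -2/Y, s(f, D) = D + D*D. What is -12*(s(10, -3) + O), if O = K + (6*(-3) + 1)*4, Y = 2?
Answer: 756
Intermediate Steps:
s(f, D) = D + D**2
K = -1 (K = -2/2 = -2*1/2 = -1)
O = -69 (O = -1 + (6*(-3) + 1)*4 = -1 + (-18 + 1)*4 = -1 - 17*4 = -1 - 68 = -69)
-12*(s(10, -3) + O) = -12*(-3*(1 - 3) - 69) = -12*(-3*(-2) - 69) = -12*(6 - 69) = -12*(-63) = 756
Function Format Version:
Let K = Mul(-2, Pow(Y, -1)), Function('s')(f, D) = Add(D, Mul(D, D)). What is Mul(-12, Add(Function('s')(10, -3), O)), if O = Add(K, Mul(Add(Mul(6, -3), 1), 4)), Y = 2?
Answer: 756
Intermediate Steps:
Function('s')(f, D) = Add(D, Pow(D, 2))
K = -1 (K = Mul(-2, Pow(2, -1)) = Mul(-2, Rational(1, 2)) = -1)
O = -69 (O = Add(-1, Mul(Add(Mul(6, -3), 1), 4)) = Add(-1, Mul(Add(-18, 1), 4)) = Add(-1, Mul(-17, 4)) = Add(-1, -68) = -69)
Mul(-12, Add(Function('s')(10, -3), O)) = Mul(-12, Add(Mul(-3, Add(1, -3)), -69)) = Mul(-12, Add(Mul(-3, -2), -69)) = Mul(-12, Add(6, -69)) = Mul(-12, -63) = 756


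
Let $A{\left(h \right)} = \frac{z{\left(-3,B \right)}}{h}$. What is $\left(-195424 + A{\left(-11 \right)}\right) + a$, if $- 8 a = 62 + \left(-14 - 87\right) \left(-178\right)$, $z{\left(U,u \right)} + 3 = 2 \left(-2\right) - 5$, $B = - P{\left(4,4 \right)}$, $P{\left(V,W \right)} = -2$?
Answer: $- \frac{2174457}{11} \approx -1.9768 \cdot 10^{5}$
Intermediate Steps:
$B = 2$ ($B = \left(-1\right) \left(-2\right) = 2$)
$z{\left(U,u \right)} = -12$ ($z{\left(U,u \right)} = -3 + \left(2 \left(-2\right) - 5\right) = -3 - 9 = -12$)
$A{\left(h \right)} = - \frac{12}{h}$
$a = -2255$ ($a = - \frac{62 + \left(-14 - 87\right) \left(-178\right)}{8} = - \frac{62 - -17978}{8} = - \frac{62 + 17978}{8} = \left(- \frac{1}{8}\right) 18040 = -2255$)
$\left(-195424 + A{\left(-11 \right)}\right) + a = \left(-195424 - \frac{12}{-11}\right) - 2255 = \left(-195424 - - \frac{12}{11}\right) - 2255 = \left(-195424 + \frac{12}{11}\right) - 2255 = - \frac{2149652}{11} - 2255 = - \frac{2174457}{11}$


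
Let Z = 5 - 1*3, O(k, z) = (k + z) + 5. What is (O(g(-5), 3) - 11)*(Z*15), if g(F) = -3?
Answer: -180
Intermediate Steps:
O(k, z) = 5 + k + z
Z = 2 (Z = 5 - 3 = 2)
(O(g(-5), 3) - 11)*(Z*15) = ((5 - 3 + 3) - 11)*(2*15) = (5 - 11)*30 = -6*30 = -180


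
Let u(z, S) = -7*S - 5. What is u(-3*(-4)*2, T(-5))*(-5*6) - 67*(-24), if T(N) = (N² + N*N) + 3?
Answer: 12888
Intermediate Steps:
T(N) = 3 + 2*N² (T(N) = (N² + N²) + 3 = 2*N² + 3 = 3 + 2*N²)
u(z, S) = -5 - 7*S
u(-3*(-4)*2, T(-5))*(-5*6) - 67*(-24) = (-5 - 7*(3 + 2*(-5)²))*(-5*6) - 67*(-24) = (-5 - 7*(3 + 2*25))*(-30) + 1608 = (-5 - 7*(3 + 50))*(-30) + 1608 = (-5 - 7*53)*(-30) + 1608 = (-5 - 371)*(-30) + 1608 = -376*(-30) + 1608 = 11280 + 1608 = 12888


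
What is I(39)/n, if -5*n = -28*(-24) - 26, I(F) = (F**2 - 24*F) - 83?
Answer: -1255/323 ≈ -3.8854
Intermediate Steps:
I(F) = -83 + F**2 - 24*F
n = -646/5 (n = -(-28*(-24) - 26)/5 = -(672 - 26)/5 = -1/5*646 = -646/5 ≈ -129.20)
I(39)/n = (-83 + 39**2 - 24*39)/(-646/5) = (-83 + 1521 - 936)*(-5/646) = 502*(-5/646) = -1255/323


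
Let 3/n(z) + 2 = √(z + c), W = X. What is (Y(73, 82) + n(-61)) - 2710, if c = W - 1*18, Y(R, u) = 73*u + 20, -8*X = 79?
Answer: 2448880/743 - 18*I*√158/743 ≈ 3295.9 - 0.30452*I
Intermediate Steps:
X = -79/8 (X = -⅛*79 = -79/8 ≈ -9.8750)
W = -79/8 ≈ -9.8750
Y(R, u) = 20 + 73*u
c = -223/8 (c = -79/8 - 1*18 = -79/8 - 18 = -223/8 ≈ -27.875)
n(z) = 3/(-2 + √(-223/8 + z)) (n(z) = 3/(-2 + √(z - 223/8)) = 3/(-2 + √(-223/8 + z)))
(Y(73, 82) + n(-61)) - 2710 = ((20 + 73*82) + 12/(-8 + √2*√(-223 + 8*(-61)))) - 2710 = ((20 + 5986) + 12/(-8 + √2*√(-223 - 488))) - 2710 = (6006 + 12/(-8 + √2*√(-711))) - 2710 = (6006 + 12/(-8 + √2*(3*I*√79))) - 2710 = (6006 + 12/(-8 + 3*I*√158)) - 2710 = 3296 + 12/(-8 + 3*I*√158)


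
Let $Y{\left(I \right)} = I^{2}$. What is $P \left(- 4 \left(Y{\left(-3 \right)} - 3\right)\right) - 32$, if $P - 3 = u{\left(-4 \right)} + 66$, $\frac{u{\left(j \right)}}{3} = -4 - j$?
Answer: $-1688$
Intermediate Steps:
$u{\left(j \right)} = -12 - 3 j$ ($u{\left(j \right)} = 3 \left(-4 - j\right) = -12 - 3 j$)
$P = 69$ ($P = 3 + \left(\left(-12 - -12\right) + 66\right) = 3 + \left(\left(-12 + 12\right) + 66\right) = 3 + \left(0 + 66\right) = 3 + 66 = 69$)
$P \left(- 4 \left(Y{\left(-3 \right)} - 3\right)\right) - 32 = 69 \left(- 4 \left(\left(-3\right)^{2} - 3\right)\right) - 32 = 69 \left(- 4 \left(9 - 3\right)\right) - 32 = 69 \left(\left(-4\right) 6\right) - 32 = 69 \left(-24\right) - 32 = -1656 - 32 = -1688$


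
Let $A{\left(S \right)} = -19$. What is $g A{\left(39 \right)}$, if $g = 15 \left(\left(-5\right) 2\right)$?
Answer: $2850$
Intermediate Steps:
$g = -150$ ($g = 15 \left(-10\right) = -150$)
$g A{\left(39 \right)} = \left(-150\right) \left(-19\right) = 2850$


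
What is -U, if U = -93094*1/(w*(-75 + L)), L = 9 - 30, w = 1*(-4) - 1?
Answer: 46547/240 ≈ 193.95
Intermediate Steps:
w = -5 (w = -4 - 1 = -5)
L = -21
U = -46547/240 (U = -93094*(-1/(5*(-75 - 21))) = -93094/((-5*(-96))) = -93094/480 = -93094*1/480 = -46547/240 ≈ -193.95)
-U = -1*(-46547/240) = 46547/240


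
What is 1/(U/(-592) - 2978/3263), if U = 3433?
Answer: -1931696/12964855 ≈ -0.14899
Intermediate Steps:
1/(U/(-592) - 2978/3263) = 1/(3433/(-592) - 2978/3263) = 1/(3433*(-1/592) - 2978*1/3263) = 1/(-3433/592 - 2978/3263) = 1/(-12964855/1931696) = -1931696/12964855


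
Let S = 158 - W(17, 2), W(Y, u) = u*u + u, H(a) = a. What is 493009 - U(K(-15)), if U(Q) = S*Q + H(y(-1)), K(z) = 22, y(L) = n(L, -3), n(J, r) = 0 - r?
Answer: 489662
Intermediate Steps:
n(J, r) = -r
y(L) = 3 (y(L) = -1*(-3) = 3)
W(Y, u) = u + u**2 (W(Y, u) = u**2 + u = u + u**2)
S = 152 (S = 158 - 2*(1 + 2) = 158 - 2*3 = 158 - 1*6 = 158 - 6 = 152)
U(Q) = 3 + 152*Q (U(Q) = 152*Q + 3 = 3 + 152*Q)
493009 - U(K(-15)) = 493009 - (3 + 152*22) = 493009 - (3 + 3344) = 493009 - 1*3347 = 493009 - 3347 = 489662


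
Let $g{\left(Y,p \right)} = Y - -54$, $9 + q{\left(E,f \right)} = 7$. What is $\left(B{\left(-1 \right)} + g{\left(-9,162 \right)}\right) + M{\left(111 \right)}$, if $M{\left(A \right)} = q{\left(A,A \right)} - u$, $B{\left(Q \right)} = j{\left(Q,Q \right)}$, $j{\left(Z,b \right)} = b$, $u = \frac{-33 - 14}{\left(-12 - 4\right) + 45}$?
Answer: $\frac{1265}{29} \approx 43.621$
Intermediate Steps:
$q{\left(E,f \right)} = -2$ ($q{\left(E,f \right)} = -9 + 7 = -2$)
$u = - \frac{47}{29}$ ($u = - \frac{47}{\left(-12 - 4\right) + 45} = - \frac{47}{-16 + 45} = - \frac{47}{29} \approx -1.6207$)
$g{\left(Y,p \right)} = 54 + Y$ ($g{\left(Y,p \right)} = Y + 54 = 54 + Y$)
$B{\left(Q \right)} = Q$
$M{\left(A \right)} = - \frac{11}{29}$ ($M{\left(A \right)} = -2 - - \frac{47}{29} = -2 + \frac{47}{29} = - \frac{11}{29}$)
$\left(B{\left(-1 \right)} + g{\left(-9,162 \right)}\right) + M{\left(111 \right)} = \left(-1 + \left(54 - 9\right)\right) - \frac{11}{29} = \left(-1 + 45\right) - \frac{11}{29} = 44 - \frac{11}{29} = \frac{1265}{29}$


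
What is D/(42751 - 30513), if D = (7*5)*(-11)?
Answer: -385/12238 ≈ -0.031459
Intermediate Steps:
D = -385 (D = 35*(-11) = -385)
D/(42751 - 30513) = -385/(42751 - 30513) = -385/12238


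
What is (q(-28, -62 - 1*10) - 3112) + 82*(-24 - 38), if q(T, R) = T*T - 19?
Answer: -7431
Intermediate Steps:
q(T, R) = -19 + T**2 (q(T, R) = T**2 - 19 = -19 + T**2)
(q(-28, -62 - 1*10) - 3112) + 82*(-24 - 38) = ((-19 + (-28)**2) - 3112) + 82*(-24 - 38) = ((-19 + 784) - 3112) + 82*(-62) = (765 - 3112) - 5084 = -2347 - 5084 = -7431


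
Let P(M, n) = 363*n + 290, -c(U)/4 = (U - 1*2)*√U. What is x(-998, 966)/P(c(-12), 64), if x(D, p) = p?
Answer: 483/11761 ≈ 0.041068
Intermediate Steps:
c(U) = -4*√U*(-2 + U) (c(U) = -4*(U - 1*2)*√U = -4*(U - 2)*√U = -4*(-2 + U)*√U = -4*√U*(-2 + U))
P(M, n) = 290 + 363*n
x(-998, 966)/P(c(-12), 64) = 966/(290 + 363*64) = 966/(290 + 23232) = 966/23522 = 966*(1/23522) = 483/11761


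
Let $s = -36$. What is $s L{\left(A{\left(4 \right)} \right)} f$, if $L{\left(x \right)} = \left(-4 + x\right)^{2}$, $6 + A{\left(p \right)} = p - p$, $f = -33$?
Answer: $118800$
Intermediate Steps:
$A{\left(p \right)} = -6$ ($A{\left(p \right)} = -6 + \left(p - p\right) = -6 + 0 = -6$)
$s L{\left(A{\left(4 \right)} \right)} f = - 36 \left(-4 - 6\right)^{2} \left(-33\right) = - 36 \left(-10\right)^{2} \left(-33\right) = \left(-36\right) 100 \left(-33\right) = \left(-3600\right) \left(-33\right) = 118800$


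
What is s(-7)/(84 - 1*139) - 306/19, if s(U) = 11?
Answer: -1549/95 ≈ -16.305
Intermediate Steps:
s(-7)/(84 - 1*139) - 306/19 = 11/(84 - 1*139) - 306/19 = 11/(84 - 139) - 306*1/19 = 11/(-55) - 306/19 = 11*(-1/55) - 306/19 = -⅕ - 306/19 = -1549/95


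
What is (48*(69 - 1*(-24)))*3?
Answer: 13392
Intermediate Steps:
(48*(69 - 1*(-24)))*3 = (48*(69 + 24))*3 = (48*93)*3 = 4464*3 = 13392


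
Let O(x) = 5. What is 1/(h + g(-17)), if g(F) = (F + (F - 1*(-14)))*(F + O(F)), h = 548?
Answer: 1/788 ≈ 0.0012690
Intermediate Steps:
g(F) = (5 + F)*(14 + 2*F) (g(F) = (F + (F - 1*(-14)))*(F + 5) = (F + (F + 14))*(5 + F) = (F + (14 + F))*(5 + F) = (14 + 2*F)*(5 + F) = (5 + F)*(14 + 2*F))
1/(h + g(-17)) = 1/(548 + (70 + 2*(-17)² + 24*(-17))) = 1/(548 + (70 + 2*289 - 408)) = 1/(548 + (70 + 578 - 408)) = 1/(548 + 240) = 1/788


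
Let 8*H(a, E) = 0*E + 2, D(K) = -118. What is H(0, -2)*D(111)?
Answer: -59/2 ≈ -29.500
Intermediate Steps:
H(a, E) = 1/4 (H(a, E) = (0*E + 2)/8 = (0 + 2)/8 = (1/8)*2 = 1/4)
H(0, -2)*D(111) = (1/4)*(-118) = -59/2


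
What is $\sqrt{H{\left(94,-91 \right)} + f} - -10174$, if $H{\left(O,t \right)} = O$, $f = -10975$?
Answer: $10174 + 3 i \sqrt{1209} \approx 10174.0 + 104.31 i$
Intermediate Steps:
$\sqrt{H{\left(94,-91 \right)} + f} - -10174 = \sqrt{94 - 10975} - -10174 = \sqrt{-10881} + 10174 = 3 i \sqrt{1209} + 10174 = 10174 + 3 i \sqrt{1209}$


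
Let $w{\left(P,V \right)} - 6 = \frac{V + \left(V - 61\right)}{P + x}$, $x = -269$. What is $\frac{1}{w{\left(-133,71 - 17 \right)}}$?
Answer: $\frac{402}{2365} \approx 0.16998$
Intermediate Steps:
$w{\left(P,V \right)} = 6 + \frac{-61 + 2 V}{-269 + P}$ ($w{\left(P,V \right)} = 6 + \frac{V + \left(V - 61\right)}{P - 269} = 6 + \frac{V + \left(-61 + V\right)}{-269 + P} = 6 + \frac{-61 + 2 V}{-269 + P}$)
$\frac{1}{w{\left(-133,71 - 17 \right)}} = \frac{1}{\frac{1}{-269 - 133} \left(-1675 + 2 \left(71 - 17\right) + 6 \left(-133\right)\right)} = \frac{1}{\frac{1}{-402} \left(-1675 + 2 \left(71 - 17\right) - 798\right)} = \frac{1}{\left(- \frac{1}{402}\right) \left(-1675 + 2 \cdot 54 - 798\right)} = \frac{1}{\left(- \frac{1}{402}\right) \left(-1675 + 108 - 798\right)} = \frac{1}{\left(- \frac{1}{402}\right) \left(-2365\right)} = \frac{1}{\frac{2365}{402}} = \frac{402}{2365}$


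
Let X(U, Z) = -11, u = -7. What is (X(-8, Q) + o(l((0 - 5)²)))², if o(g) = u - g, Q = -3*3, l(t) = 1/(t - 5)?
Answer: 130321/400 ≈ 325.80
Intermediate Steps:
l(t) = 1/(-5 + t)
Q = -9
o(g) = -7 - g
(X(-8, Q) + o(l((0 - 5)²)))² = (-11 + (-7 - 1/(-5 + (0 - 5)²)))² = (-11 + (-7 - 1/(-5 + (-5)²)))² = (-11 + (-7 - 1/(-5 + 25)))² = (-11 + (-7 - 1/20))² = (-11 - 141/20)² = (-361/20)² = 130321/400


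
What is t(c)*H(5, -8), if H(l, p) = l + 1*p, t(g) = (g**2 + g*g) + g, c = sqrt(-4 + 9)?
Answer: -30 - 3*sqrt(5) ≈ -36.708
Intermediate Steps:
c = sqrt(5) ≈ 2.2361
t(g) = g + 2*g**2 (t(g) = (g**2 + g**2) + g = 2*g**2 + g = g + 2*g**2)
H(l, p) = l + p
t(c)*H(5, -8) = (sqrt(5)*(1 + 2*sqrt(5)))*(5 - 8) = (sqrt(5)*(1 + 2*sqrt(5)))*(-3) = -3*sqrt(5)*(1 + 2*sqrt(5))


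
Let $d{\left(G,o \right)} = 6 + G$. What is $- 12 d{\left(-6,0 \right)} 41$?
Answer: $0$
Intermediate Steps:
$- 12 d{\left(-6,0 \right)} 41 = - 12 \left(6 - 6\right) 41 = \left(-12\right) 0 \cdot 41 = 0 \cdot 41 = 0$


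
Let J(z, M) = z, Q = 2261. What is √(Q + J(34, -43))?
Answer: 3*√255 ≈ 47.906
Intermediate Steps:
√(Q + J(34, -43)) = √(2261 + 34) = √2295 = 3*√255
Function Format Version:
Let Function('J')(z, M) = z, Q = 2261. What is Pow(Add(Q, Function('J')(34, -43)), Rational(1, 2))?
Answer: Mul(3, Pow(255, Rational(1, 2))) ≈ 47.906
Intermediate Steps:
Pow(Add(Q, Function('J')(34, -43)), Rational(1, 2)) = Pow(Add(2261, 34), Rational(1, 2)) = Pow(2295, Rational(1, 2)) = Mul(3, Pow(255, Rational(1, 2)))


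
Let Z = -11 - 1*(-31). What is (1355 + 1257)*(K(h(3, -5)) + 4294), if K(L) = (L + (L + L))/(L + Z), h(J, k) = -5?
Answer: 11213316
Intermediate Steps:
Z = 20 (Z = -11 + 31 = 20)
K(L) = 3*L/(20 + L) (K(L) = (L + (L + L))/(L + 20) = (L + 2*L)/(20 + L) = (3*L)/(20 + L) = 3*L/(20 + L))
(1355 + 1257)*(K(h(3, -5)) + 4294) = (1355 + 1257)*(3*(-5)/(20 - 5) + 4294) = 2612*(3*(-5)/15 + 4294) = 2612*(3*(-5)*(1/15) + 4294) = 2612*(-1 + 4294) = 2612*4293 = 11213316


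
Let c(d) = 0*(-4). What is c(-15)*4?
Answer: 0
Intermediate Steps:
c(d) = 0
c(-15)*4 = 0*4 = 0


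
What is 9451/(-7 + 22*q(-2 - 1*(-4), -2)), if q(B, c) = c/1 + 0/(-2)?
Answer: -9451/51 ≈ -185.31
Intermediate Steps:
q(B, c) = c (q(B, c) = c*1 + 0*(-1/2) = c + 0 = c)
9451/(-7 + 22*q(-2 - 1*(-4), -2)) = 9451/(-7 + 22*(-2)) = 9451/(-7 - 44) = 9451/(-51) = 9451*(-1/51) = -9451/51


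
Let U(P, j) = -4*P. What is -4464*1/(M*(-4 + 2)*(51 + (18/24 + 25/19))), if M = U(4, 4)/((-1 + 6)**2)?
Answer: -265050/4033 ≈ -65.720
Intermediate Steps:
M = -16/25 (M = (-4*4)/((-1 + 6)**2) = -16/(5**2) = -16/25 ≈ -0.64000)
-4464*1/(M*(-4 + 2)*(51 + (18/24 + 25/19))) = -4464*(-25/(16*(-4 + 2)*(51 + (18/24 + 25/19)))) = -4464*25/(32*(51 + (18*(1/24) + 25*(1/19)))) = -4464*25/(32*(51 + (3/4 + 25/19))) = -4464*25/(32*(51 + 157/76)) = -4464/((32/25)*(4033/76)) = -4464/32264/475 = -4464*475/32264 = -265050/4033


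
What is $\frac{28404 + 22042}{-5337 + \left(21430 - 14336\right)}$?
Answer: $\frac{50446}{1757} \approx 28.711$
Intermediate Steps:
$\frac{28404 + 22042}{-5337 + \left(21430 - 14336\right)} = \frac{50446}{-5337 + 7094} = \frac{50446}{1757}$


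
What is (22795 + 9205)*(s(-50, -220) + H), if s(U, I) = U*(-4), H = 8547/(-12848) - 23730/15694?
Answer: 518029646000/81833 ≈ 6.3303e+6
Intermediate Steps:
H = -2850777/1309328 (H = 8547*(-1/12848) - 23730*1/15694 = -777/1168 - 1695/1121 = -2850777/1309328 ≈ -2.1773)
s(U, I) = -4*U
(22795 + 9205)*(s(-50, -220) + H) = (22795 + 9205)*(-4*(-50) - 2850777/1309328) = 32000*(200 - 2850777/1309328) = 32000*(259014823/1309328) = 518029646000/81833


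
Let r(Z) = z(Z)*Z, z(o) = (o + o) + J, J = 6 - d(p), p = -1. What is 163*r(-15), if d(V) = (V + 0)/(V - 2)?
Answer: 59495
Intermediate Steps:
d(V) = V/(-2 + V)
J = 17/3 (J = 6 - (-1)/(-2 - 1) = 6 - (-1)/(-3) = 6 - (-1)*(-1)/3 = 6 - 1*⅓ = 6 - ⅓ = 17/3 ≈ 5.6667)
z(o) = 17/3 + 2*o (z(o) = (o + o) + 17/3 = 2*o + 17/3 = 17/3 + 2*o)
r(Z) = Z*(17/3 + 2*Z) (r(Z) = (17/3 + 2*Z)*Z = Z*(17/3 + 2*Z))
163*r(-15) = 163*((⅓)*(-15)*(17 + 6*(-15))) = 163*((⅓)*(-15)*(17 - 90)) = 163*((⅓)*(-15)*(-73)) = 163*365 = 59495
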